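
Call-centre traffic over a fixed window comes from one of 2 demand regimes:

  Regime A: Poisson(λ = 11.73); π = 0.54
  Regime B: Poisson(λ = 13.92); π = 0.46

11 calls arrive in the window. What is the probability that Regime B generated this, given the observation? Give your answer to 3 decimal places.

By Bayes' theorem, P(k | x) = π_k f_k(x) / Σ_j π_j f_j(x).
Evaluate each component's likelihood at the observed value:
  f_A = e^(−11.73)·11.73^11/11! = 0.11664
  f_B = e^(−13.92)·13.92^11/11! = 0.0858019
Prior × likelihood for each component:
  π_A·f_A = 0.54 × 0.11664 = 0.0629857
  π_B·f_B = 0.46 × 0.0858019 = 0.0394689
Normaliser: 0.0629857 + 0.0394689 = 0.102455
P(Regime B | 11 calls) ≈ 0.385

0.385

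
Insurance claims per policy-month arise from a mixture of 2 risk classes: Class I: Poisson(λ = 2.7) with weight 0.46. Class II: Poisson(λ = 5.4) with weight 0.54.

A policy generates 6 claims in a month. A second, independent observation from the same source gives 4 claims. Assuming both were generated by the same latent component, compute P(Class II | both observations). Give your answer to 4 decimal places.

The responsibility of component k is P(Z=k) f_k(x) divided by Σ_j P(Z=j) f_j(x).
Since both observations come from the same component, the likelihood for component k is f_k(x₁)·f_k(x₂).
  p_I = [0.0361622] × [0.148816] = 0.0053815
  p_II = [0.155539] × [0.16002] = 0.0248893
Multiply by the mixture weights:
  P(Z=I)·p_I = 0.46 × 0.0053815 = 0.00247549
  P(Z=II)·p_II = 0.54 × 0.0248893 = 0.0134402
Denominator: 0.00247549 + 0.0134402 = 0.0159157
P(Class II | x₁, x₂) = 0.0134402 / 0.0159157 ≈ 0.8445

0.8445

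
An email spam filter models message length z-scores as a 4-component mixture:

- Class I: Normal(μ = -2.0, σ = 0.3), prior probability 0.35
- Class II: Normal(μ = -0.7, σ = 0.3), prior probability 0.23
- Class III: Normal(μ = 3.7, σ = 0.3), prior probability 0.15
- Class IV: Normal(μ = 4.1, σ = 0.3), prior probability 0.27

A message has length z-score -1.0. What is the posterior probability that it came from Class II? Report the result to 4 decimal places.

The responsibility of component k is w_k f_k(x) divided by Σ_j w_j f_j(x).
Evaluate each component's likelihood at the observed value:
  f_I = 0.00514093
  f_II = 0.806569
  f_III = 6.70201e-54
  f_IV = 2.33473e-63
Multiply by the mixture weights:
  w_I·f_I = 0.35 × 0.00514093 = 0.00179933
  w_II·f_II = 0.23 × 0.806569 = 0.185511
  w_III·f_III = 0.15 × 6.70201e-54 = 1.0053e-54
  w_IV·f_IV = 0.27 × 2.33473e-63 = 6.30376e-64
Evidence: 0.00179933 + 0.185511 + 1.0053e-54 + 6.30376e-64 = 0.18731
P(Class II | -1.0) = 0.185511 / 0.18731 ≈ 0.9904

0.9904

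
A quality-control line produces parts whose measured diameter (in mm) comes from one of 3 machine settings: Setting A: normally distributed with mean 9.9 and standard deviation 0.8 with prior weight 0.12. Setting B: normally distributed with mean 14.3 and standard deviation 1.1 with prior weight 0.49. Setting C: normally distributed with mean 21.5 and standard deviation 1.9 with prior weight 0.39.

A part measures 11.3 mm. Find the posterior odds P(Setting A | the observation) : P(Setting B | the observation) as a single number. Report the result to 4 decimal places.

3.0021

Only the two components matter; the odds are (π_i f_i(x)) / (π_j f_j(x)).
Component likelihoods at x = 11.3 mm:
  p_A = (1/(0.8·√(2π)))·exp(−(11.3−9.9)²/(2·0.8²)) = 0.498678·exp(-1.53125) = 0.107847
  p_B = (1/(1.1·√(2π)))·exp(−(11.3−14.3)²/(2·1.1²)) = 0.362675·exp(-3.71901) = 0.00879777
  p_C = (1/(1.9·√(2π)))·exp(−(11.3−21.5)²/(2·1.9²)) = 0.209970·exp(-14.40997) = 1.15874e-07
Odds = (0.12/0.49) × (0.107847/0.00879777) = 0.244898 × 12.2584 ≈ 3.0021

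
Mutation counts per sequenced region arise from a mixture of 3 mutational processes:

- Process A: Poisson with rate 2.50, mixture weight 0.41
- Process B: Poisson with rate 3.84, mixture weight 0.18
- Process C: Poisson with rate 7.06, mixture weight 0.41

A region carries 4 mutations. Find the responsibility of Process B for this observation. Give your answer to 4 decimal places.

0.2776

By Bayes' theorem, P(k | x) = P(Z=k) f_k(x) / Σ_j P(Z=j) f_j(x).
Poisson probabilities:
  L_A = 0.133602
  L_B = 0.194726
  L_C = 0.0888973
Prior × likelihood for each component:
  P(Z=A)·L_A = 0.41 × 0.133602 = 0.0547768
  P(Z=B)·L_B = 0.18 × 0.194726 = 0.0350506
  P(Z=C)·L_C = 0.41 × 0.0888973 = 0.0364479
Denominator: 0.0547768 + 0.0350506 + 0.0364479 = 0.126275
Responsibility of Process B: 0.0350506 / 0.126275 ≈ 0.2776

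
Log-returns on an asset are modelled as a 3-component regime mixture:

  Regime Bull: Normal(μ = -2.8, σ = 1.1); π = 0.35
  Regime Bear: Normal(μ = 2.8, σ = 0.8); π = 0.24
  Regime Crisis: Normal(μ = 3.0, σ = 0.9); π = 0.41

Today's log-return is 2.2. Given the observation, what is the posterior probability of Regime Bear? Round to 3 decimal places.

0.425

Posterior ∝ prior × likelihood, so P(k | x) ∝ π_k f_k(x); normalise over all components.
Evaluate each component's likelihood at the observed value:
  p_Bull = 1.18305e-05
  p_Bear = 0.376422
  p_Crisis = 0.298603
Multiply by the mixture weights:
  π_Bull·p_Bull = 0.35 × 1.18305e-05 = 4.14068e-06
  π_Bear·p_Bear = 0.24 × 0.376422 = 0.0903412
  π_Crisis·p_Crisis = 0.41 × 0.298603 = 0.122427
Sum: 4.14068e-06 + 0.0903412 + 0.122427 = 0.212773
So the posterior for Regime Bear is 0.0903412 / 0.212773 ≈ 0.425.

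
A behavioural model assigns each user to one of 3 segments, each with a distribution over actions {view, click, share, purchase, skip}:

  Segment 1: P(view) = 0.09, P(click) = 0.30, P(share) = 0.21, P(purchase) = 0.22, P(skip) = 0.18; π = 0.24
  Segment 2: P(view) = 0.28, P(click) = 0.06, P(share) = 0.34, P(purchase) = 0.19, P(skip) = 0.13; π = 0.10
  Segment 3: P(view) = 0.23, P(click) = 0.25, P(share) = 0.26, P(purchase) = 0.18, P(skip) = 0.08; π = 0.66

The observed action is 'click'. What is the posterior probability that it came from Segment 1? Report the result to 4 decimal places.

P(component k | x) = w_k·f_k(x) / marginal(x), where marginal(x) = Σ_j w_j·f_j(x).
Component likelihoods at x = 'click':
  L_1 = 0.3
  L_2 = 0.06
  L_3 = 0.25
Weight by the priors:
  w_1·L_1 = 0.24 × 0.3 = 0.072
  w_2·L_2 = 0.10 × 0.06 = 0.006
  w_3·L_3 = 0.66 × 0.25 = 0.165
Sum: 0.072 + 0.006 + 0.165 = 0.243
Responsibility of Segment 1: 0.072 / 0.243 ≈ 0.2963

0.2963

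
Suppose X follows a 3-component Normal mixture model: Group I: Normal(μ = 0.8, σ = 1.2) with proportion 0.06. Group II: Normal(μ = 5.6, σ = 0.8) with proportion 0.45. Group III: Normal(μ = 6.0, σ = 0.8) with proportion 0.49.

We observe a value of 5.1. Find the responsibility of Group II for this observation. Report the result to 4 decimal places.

0.5871

Posterior ∝ prior × likelihood, so P(k | x) ∝ π_k f_k(x); normalise over all components.
Normal densities:
  p_I = (1/(1.2·√(2π)))·exp(−(5.1−0.8)²/(2·1.2²)) = 0.332452·exp(-6.42014) = 0.000541375
  p_II = (1/(0.8·√(2π)))·exp(−(5.1−5.6)²/(2·0.8²)) = 0.498678·exp(-0.19531) = 0.410201
  p_III = (1/(0.8·√(2π)))·exp(−(5.1−6.0)²/(2·0.8²)) = 0.498678·exp(-0.63281) = 0.264846
Unnormalised posteriors:
  π_I·p_I = 0.06 × 0.000541375 = 3.24825e-05
  π_II·p_II = 0.45 × 0.410201 = 0.184591
  π_III·p_III = 0.49 × 0.264846 = 0.129774
Marginal: 3.24825e-05 + 0.184591 + 0.129774 = 0.314397
So the posterior for Group II is 0.184591 / 0.314397 ≈ 0.5871.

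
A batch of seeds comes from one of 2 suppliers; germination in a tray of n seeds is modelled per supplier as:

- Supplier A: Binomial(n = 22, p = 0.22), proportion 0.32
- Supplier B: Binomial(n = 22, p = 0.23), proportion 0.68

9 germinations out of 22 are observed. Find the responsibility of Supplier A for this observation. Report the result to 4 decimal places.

P(component k | x) = π_k·f_k(x) / marginal(x), where marginal(x) = Σ_j π_j·f_j(x).
Binomial probabilities:
  p_A = C(22,9)·0.22^9·0.78^13 = 497420·1.20727e-06·0.0395576 = 0.0237551
  p_B = C(22,9)·0.23^9·0.77^13 = 497420·1.80115e-06·0.0334487 = 0.0299677
Multiply by the mixture weights:
  π_A·p_A = 0.32 × 0.0237551 = 0.00760164
  π_B·p_B = 0.68 × 0.0299677 = 0.020378
Marginal: 0.00760164 + 0.020378 = 0.0279797
P(Supplier A | 9 germinations out of 22) = 0.00760164 / 0.0279797 ≈ 0.2717

0.2717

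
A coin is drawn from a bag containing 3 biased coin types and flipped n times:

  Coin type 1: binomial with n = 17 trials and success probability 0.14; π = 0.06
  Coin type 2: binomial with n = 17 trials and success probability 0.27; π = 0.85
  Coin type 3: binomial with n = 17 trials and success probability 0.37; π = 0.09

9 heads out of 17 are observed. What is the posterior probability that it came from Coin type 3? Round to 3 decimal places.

Apply Bayes' rule: the posterior for each component is proportional to its prior times its likelihood at x.
Evaluate each component's likelihood at the observed value:
  L_1 = 0.000150288
  L_2 = 0.01495
  L_3 = 0.0784016
Multiply by the mixture weights:
  π_1·L_1 = 0.06 × 0.000150288 = 9.01729e-06
  π_2·L_2 = 0.85 × 0.01495 = 0.0127075
  π_3·L_3 = 0.09 × 0.0784016 = 0.00705614
Marginal: 9.01729e-06 + 0.0127075 + 0.00705614 = 0.0197727
P(Coin type 3 | data) ≈ 0.357

0.357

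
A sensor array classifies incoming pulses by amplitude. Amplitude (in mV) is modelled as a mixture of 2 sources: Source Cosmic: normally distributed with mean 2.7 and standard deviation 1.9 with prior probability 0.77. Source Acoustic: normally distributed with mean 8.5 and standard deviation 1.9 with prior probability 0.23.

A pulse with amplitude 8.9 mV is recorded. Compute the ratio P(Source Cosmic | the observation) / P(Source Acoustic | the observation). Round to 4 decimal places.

Since P(k|x) ∝ π_k f_k(x), the posterior odds are π_i f_i(x) / (π_j f_j(x)).
Evaluate each component's likelihood at the observed value:
  L_Cosmic = 0.00102313
  L_Acoustic = 0.205368
0.000787807 / 0.0472346 ≈ 0.0167

0.0167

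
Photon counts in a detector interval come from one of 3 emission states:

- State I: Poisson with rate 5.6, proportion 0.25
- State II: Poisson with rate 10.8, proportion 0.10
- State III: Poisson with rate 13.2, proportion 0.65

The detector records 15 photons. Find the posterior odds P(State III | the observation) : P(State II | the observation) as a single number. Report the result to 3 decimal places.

11.964

The posterior odds equal the prior odds times the likelihood ratio: (π_i/π_j)·(f_i(x)/f_j(x)).
Component likelihoods at x = 15 photons:
  p_I = e^(−5.6)·5.6^15/15! = 0.000472358
  p_II = e^(−10.8)·10.8^15/15! = 0.0494853
  p_III = e^(−13.2)·13.2^15/15! = 0.0910798
0.0592019 / 0.00494853 ≈ 11.964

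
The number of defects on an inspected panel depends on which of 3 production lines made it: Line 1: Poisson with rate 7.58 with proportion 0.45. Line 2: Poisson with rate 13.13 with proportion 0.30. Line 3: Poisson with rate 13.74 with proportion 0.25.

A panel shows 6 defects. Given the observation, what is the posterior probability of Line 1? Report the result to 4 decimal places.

Posterior ∝ prior × likelihood, so P(k | x) ∝ w_k f_k(x); normalise over all components.
Poisson probabilities:
  f_1 = e^(−7.58)·7.58^6/6! = 0.134503
  f_2 = e^(−13.13)·13.13^6/6! = 0.0141244
  f_3 = e^(−13.74)·13.74^6/6! = 0.0100782
Multiply by the mixture weights:
  w_1·f_1 = 0.45 × 0.134503 = 0.0605262
  w_2·f_2 = 0.30 × 0.0141244 = 0.00423731
  w_3·f_3 = 0.25 × 0.0100782 = 0.00251954
Denominator: 0.0605262 + 0.00423731 + 0.00251954 = 0.067283
Responsibility of Line 1: 0.0605262 / 0.067283 ≈ 0.8996

0.8996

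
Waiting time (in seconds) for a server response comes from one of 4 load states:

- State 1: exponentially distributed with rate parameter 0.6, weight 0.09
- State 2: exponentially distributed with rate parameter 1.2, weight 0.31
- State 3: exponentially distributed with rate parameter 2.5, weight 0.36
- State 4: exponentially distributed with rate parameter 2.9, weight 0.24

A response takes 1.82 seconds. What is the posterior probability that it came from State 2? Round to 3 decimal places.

0.573

The responsibility of component k is P(Z=k) f_k(x) divided by Σ_j P(Z=j) f_j(x).
Component likelihoods at x = 1.82 seconds:
  f_1 = 0.6·e^(−0.6·1.82) = 0.6·e^(−1.0920) = 0.201327
  f_2 = 1.2·e^(−1.2·1.82) = 1.2·e^(−2.1840) = 0.135108
  f_3 = 2.5·e^(−2.5·1.82) = 2.5·e^(−4.5500) = 0.026418
  f_4 = 2.9·e^(−2.9·1.82) = 2.9·e^(−5.2780) = 0.0147976
Weight by the priors:
  P(Z=1)·f_1 = 0.09 × 0.201327 = 0.0181194
  P(Z=2)·f_2 = 0.31 × 0.135108 = 0.0418836
  P(Z=3)·f_3 = 0.36 × 0.026418 = 0.00951048
  P(Z=4)·f_4 = 0.24 × 0.0147976 = 0.00355143
Sum: 0.0181194 + 0.0418836 + 0.00951048 + 0.00355143 = 0.0730649
So the posterior for State 2 is 0.0418836 / 0.0730649 ≈ 0.573.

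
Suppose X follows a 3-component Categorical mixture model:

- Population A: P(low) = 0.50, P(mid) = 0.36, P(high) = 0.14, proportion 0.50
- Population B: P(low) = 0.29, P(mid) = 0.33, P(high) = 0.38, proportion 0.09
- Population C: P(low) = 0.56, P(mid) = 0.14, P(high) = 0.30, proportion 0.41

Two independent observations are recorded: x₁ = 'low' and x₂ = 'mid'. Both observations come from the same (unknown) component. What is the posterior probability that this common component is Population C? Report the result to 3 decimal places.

By Bayes' theorem, P(k | x) = π_k f_k(x) / Σ_j π_j f_j(x).
Since both observations come from the same component, the likelihood for component k is f_k(x₁)·f_k(x₂).
  f_A = [0.5] × [0.36] = 0.18
  f_B = [0.29] × [0.33] = 0.0957
  f_C = [0.56] × [0.14] = 0.0784
Unnormalised posteriors:
  π_A·f_A = 0.50 × 0.18 = 0.09
  π_B·f_B = 0.09 × 0.0957 = 0.008613
  π_C·f_C = 0.41 × 0.0784 = 0.032144
Evidence: 0.09 + 0.008613 + 0.032144 = 0.130757
P(Population C | x) = 0.032144 / 0.130757 ≈ 0.246

0.246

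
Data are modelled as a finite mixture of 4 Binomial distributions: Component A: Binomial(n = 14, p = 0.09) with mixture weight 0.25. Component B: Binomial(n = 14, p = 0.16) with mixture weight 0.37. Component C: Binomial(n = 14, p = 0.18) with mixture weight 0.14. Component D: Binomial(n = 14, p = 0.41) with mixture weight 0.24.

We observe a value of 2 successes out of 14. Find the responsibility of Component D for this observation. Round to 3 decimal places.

By Bayes' theorem, P(k | x) = π_k f_k(x) / Σ_j π_j f_j(x).
Evaluate each component's likelihood at the observed value:
  f_A = C(14,2)·0.09^2·0.91^12 = 91·0.0081·0.322475 = 0.237697
  f_B = C(14,2)·0.16^2·0.84^12 = 91·0.0256·0.12341 = 0.287497
  f_C = C(14,2)·0.18^2·0.82^12 = 91·0.0324·0.0924201 = 0.272491
  f_D = C(14,2)·0.41^2·0.59^12 = 91·0.1681·0.0017792 = 0.0272166
Weight by the priors:
  π_A·f_A = 0.25 × 0.237697 = 0.0594242
  π_B·f_B = 0.37 × 0.287497 = 0.106374
  π_C·f_C = 0.14 × 0.272491 = 0.0381488
  π_D·f_D = 0.24 × 0.0272166 = 0.00653197
Denominator: 0.0594242 + 0.106374 + 0.0381488 + 0.00653197 = 0.210479
Responsibility of Component D: 0.00653197 / 0.210479 ≈ 0.031

0.031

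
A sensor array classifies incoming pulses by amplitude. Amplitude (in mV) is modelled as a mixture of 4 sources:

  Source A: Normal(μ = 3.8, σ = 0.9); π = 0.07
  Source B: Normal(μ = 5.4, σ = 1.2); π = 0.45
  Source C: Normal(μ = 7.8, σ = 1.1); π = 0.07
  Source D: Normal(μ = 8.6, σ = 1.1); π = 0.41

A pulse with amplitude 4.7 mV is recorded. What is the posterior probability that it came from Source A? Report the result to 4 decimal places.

By Bayes' theorem, P(k | x) = π_k f_k(x) / Σ_j π_j f_j(x).
Evaluate each component's likelihood at the observed value:
  p_A = 0.268856
  p_B = 0.280439
  p_C = 0.00683757
  p_D = 0.000675963
Multiply by the mixture weights:
  π_A·p_A = 0.07 × 0.268856 = 0.0188199
  π_B·p_B = 0.45 × 0.280439 = 0.126198
  π_C·p_C = 0.07 × 0.00683757 = 0.00047863
  π_D·p_D = 0.41 × 0.000675963 = 0.000277145
Evidence: 0.0188199 + 0.126198 + 0.00047863 + 0.000277145 = 0.145773
So the posterior for Source A is 0.0188199 / 0.145773 ≈ 0.1291.

0.1291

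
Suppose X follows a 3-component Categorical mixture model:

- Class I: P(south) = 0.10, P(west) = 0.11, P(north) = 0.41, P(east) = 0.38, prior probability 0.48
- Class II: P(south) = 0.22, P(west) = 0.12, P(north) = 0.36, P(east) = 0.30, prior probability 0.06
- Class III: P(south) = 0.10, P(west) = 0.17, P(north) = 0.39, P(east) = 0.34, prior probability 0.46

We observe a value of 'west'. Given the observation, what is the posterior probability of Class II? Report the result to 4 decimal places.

Apply Bayes' rule: the posterior for each component is proportional to its prior times its likelihood at x.
Evaluate each component's likelihood at the observed value:
  f_I = P(west | comp) = 0.11
  f_II = P(west | comp) = 0.12
  f_III = P(west | comp) = 0.17
Unnormalised posteriors:
  π_I·f_I = 0.48 × 0.11 = 0.0528
  π_II·f_II = 0.06 × 0.12 = 0.0072
  π_III·f_III = 0.46 × 0.17 = 0.0782
Sum: 0.0528 + 0.0072 + 0.0782 = 0.1382
P(Class II | the observation) ≈ 0.0521

0.0521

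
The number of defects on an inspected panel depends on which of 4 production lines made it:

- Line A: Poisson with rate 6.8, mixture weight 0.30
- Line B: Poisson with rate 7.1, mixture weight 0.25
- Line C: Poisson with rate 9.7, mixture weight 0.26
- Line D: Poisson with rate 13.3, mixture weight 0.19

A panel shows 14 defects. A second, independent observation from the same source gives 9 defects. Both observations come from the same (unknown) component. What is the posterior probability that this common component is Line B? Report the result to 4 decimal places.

0.0660

Apply Bayes' rule: the posterior for each component is proportional to its prior times its likelihood at x.
Since both observations come from the same component, the likelihood for component k is f_k(x₁)·f_k(x₂).
  f_A = [0.00577449] × [0.0954146] = 0.000550971
  f_B = [0.00782921] × [0.104249] = 0.000816186
  f_C = [0.0458923] × [0.128388] = 0.00589204
  f_D = [0.104087] × [0.0600876] = 0.00625436
Multiply by the mixture weights:
  π_A·f_A = 0.30 × 0.000550971 = 0.000165291
  π_B·f_B = 0.25 × 0.000816186 = 0.000204046
  π_C·f_C = 0.26 × 0.00589204 = 0.00153193
  π_D·f_D = 0.19 × 0.00625436 = 0.00118833
Sum: 0.000165291 + 0.000204046 + 0.00153193 + 0.00118833 = 0.0030896
So the posterior for Line B is 0.000204046 / 0.0030896 ≈ 0.0660.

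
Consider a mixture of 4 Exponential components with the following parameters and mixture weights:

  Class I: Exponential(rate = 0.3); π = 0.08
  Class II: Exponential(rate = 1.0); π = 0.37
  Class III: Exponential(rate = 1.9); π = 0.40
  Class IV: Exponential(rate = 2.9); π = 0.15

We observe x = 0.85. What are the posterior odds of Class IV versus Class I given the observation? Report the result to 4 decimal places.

1.9883

Since P(k|x) ∝ P(Z=k) f_k(x), the posterior odds are P(Z=i) f_i(x) / (P(Z=j) f_j(x)).
Evaluate each component's likelihood at the observed value:
  p_I = 0.3·e^(−0.3·0.85) = 0.3·e^(−0.2550) = 0.232475
  p_II = 1.0·e^(−1.0·0.85) = 1.0·e^(−0.8500) = 0.427415
  p_III = 1.9·e^(−1.9·0.85) = 1.9·e^(−1.6150) = 0.377892
  p_IV = 2.9·e^(−2.9·0.85) = 2.9·e^(−2.4650) = 0.246526
Posterior odds = (P(Z=IV)·p_IV) / (P(Z=I)·p_I) = (0.15·0.246526) / (0.08·0.232475) = 0.0369788 / 0.018598 ≈ 1.9883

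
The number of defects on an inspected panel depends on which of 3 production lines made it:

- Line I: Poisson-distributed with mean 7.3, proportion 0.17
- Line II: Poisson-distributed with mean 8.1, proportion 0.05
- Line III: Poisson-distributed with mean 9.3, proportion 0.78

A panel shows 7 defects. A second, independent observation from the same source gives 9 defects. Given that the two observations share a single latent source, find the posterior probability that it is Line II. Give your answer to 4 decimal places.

0.0585

P(component k | x) = w_k·f_k(x) / marginal(x), where marginal(x) = Σ_j w_j·f_j(x).
Since both observations come from the same component, the likelihood for component k is f_k(x₁)·f_k(x₂).
  p_I = [e^(−7.3)·7.3^7/7! = 0.148074] × [0.109596] = 0.0162283
  p_II = [e^(−8.1)·8.1^7/7! = 0.137778] × [0.12555] = 0.017298
  p_III = [e^(−9.3)·9.3^7/7! = 0.109147] × [0.131113] = 0.0143105
Multiply by the mixture weights:
  w_I·p_I = 0.17 × 0.0162283 = 0.00275881
  w_II·p_II = 0.05 × 0.017298 = 0.0008649
  w_III·p_III = 0.78 × 0.0143105 = 0.0111622
Normaliser: 0.00275881 + 0.0008649 + 0.0111622 = 0.0147859
So the posterior for Line II is 0.0008649 / 0.0147859 ≈ 0.0585.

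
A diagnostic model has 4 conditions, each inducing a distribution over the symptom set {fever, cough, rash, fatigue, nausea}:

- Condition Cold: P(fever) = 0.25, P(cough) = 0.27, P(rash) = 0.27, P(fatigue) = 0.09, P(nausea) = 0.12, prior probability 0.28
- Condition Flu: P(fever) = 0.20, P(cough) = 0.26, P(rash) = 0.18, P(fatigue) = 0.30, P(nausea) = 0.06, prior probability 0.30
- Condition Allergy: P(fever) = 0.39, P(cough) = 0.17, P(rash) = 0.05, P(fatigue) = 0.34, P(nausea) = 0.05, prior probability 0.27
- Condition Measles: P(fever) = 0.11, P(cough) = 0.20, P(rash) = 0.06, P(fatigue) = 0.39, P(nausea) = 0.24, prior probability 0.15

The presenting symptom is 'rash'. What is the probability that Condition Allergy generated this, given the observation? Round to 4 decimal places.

0.0888

Apply Bayes' rule: the posterior for each component is proportional to its prior times its likelihood at x.
Component likelihoods at x = 'rash':
  f_Cold = 0.27
  f_Flu = 0.18
  f_Allergy = 0.05
  f_Measles = 0.06
Multiply by the mixture weights:
  w_Cold·f_Cold = 0.28 × 0.27 = 0.0756
  w_Flu·f_Flu = 0.30 × 0.18 = 0.054
  w_Allergy·f_Allergy = 0.27 × 0.05 = 0.0135
  w_Measles·f_Measles = 0.15 × 0.06 = 0.009
Marginal: 0.0756 + 0.054 + 0.0135 + 0.009 = 0.1521
P(Condition Allergy | 'rash') ≈ 0.0888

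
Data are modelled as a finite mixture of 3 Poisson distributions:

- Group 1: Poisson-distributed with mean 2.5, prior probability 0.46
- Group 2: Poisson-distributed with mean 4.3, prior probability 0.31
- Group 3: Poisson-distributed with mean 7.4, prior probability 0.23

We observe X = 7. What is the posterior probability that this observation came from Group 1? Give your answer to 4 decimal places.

0.0748

Posterior ∝ prior × likelihood, so P(k | x) ∝ π_k f_k(x); normalise over all components.
Component likelihoods at x = 7:
  L_1 = e^(−2.5)·2.5^7/7! = 0.00994062
  L_2 = e^(−4.3)·4.3^7/7! = 0.0731783
  L_3 = e^(−7.4)·7.4^7/7! = 0.147371
Prior × likelihood for each component:
  π_1·L_1 = 0.46 × 0.00994062 = 0.00457268
  π_2·L_2 = 0.31 × 0.0731783 = 0.0226853
  π_3·L_3 = 0.23 × 0.147371 = 0.0338954
Normaliser: 0.00457268 + 0.0226853 + 0.0338954 = 0.0611533
Responsibility of Group 1: 0.00457268 / 0.0611533 ≈ 0.0748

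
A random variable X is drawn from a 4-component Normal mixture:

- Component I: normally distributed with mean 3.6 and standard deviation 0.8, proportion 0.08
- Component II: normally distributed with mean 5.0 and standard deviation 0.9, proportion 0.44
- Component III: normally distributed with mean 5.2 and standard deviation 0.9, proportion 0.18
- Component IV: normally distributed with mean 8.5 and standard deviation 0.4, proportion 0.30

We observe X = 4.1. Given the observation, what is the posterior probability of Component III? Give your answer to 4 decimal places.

P(component k | x) = π_k·f_k(x) / marginal(x), where marginal(x) = Σ_j π_j·f_j(x).
Component likelihoods at x = 4.1:
  p_I = (1/(0.8·√(2π)))·exp(−(4.1−3.6)²/(2·0.8²)) = 0.498678·exp(-0.19531) = 0.410201
  p_II = (1/(0.9·√(2π)))·exp(−(4.1−5.0)²/(2·0.9²)) = 0.443269·exp(-0.50000) = 0.268856
  p_III = (1/(0.9·√(2π)))·exp(−(4.1−5.2)²/(2·0.9²)) = 0.443269·exp(-0.74691) = 0.210033
  p_IV = (1/(0.4·√(2π)))·exp(−(4.1−8.5)²/(2·0.4²)) = 0.997356·exp(-60.50000) = 5.29705e-27
Prior × likelihood for each component:
  π_I·p_I = 0.08 × 0.410201 = 0.0328161
  π_II·p_II = 0.44 × 0.268856 = 0.118297
  π_III·p_III = 0.18 × 0.210033 = 0.0378059
  π_IV·p_IV = 0.30 × 5.29705e-27 = 1.58911e-27
Marginal: 0.0328161 + 0.118297 + 0.0378059 + 1.58911e-27 = 0.188919
Responsibility of Component III: 0.0378059 / 0.188919 ≈ 0.2001

0.2001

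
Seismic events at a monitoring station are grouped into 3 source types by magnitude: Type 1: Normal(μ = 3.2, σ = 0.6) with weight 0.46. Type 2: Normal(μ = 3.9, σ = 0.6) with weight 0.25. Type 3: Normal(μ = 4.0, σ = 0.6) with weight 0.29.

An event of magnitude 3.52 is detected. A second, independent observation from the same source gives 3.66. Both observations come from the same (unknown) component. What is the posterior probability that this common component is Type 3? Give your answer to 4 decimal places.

0.2695

Posterior ∝ prior × likelihood, so P(k | x) ∝ π_k f_k(x); normalise over all components.
Since both observations come from the same component, the likelihood for component k is f_k(x₁)·f_k(x₂).
  f_1 = [0.576756] × [0.495592] = 0.285836
  f_2 = [0.544075] × [0.613784] = 0.333944
  f_3 = [0.482819] × [0.566279] = 0.27341
Multiply by the mixture weights:
  π_1·f_1 = 0.46 × 0.285836 = 0.131485
  π_2·f_2 = 0.25 × 0.333944 = 0.083486
  π_3·f_3 = 0.29 × 0.27341 = 0.079289
Denominator: 0.131485 + 0.083486 + 0.079289 = 0.29426
Responsibility of Type 3: 0.079289 / 0.29426 ≈ 0.2695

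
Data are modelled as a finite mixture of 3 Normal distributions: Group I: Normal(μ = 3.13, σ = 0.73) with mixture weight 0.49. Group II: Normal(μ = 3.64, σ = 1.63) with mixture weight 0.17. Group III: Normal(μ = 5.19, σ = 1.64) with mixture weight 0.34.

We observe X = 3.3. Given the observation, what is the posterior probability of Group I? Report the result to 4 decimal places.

0.7578

Apply Bayes' rule: the posterior for each component is proportional to its prior times its likelihood at x.
Evaluate each component's likelihood at the observed value:
  f_I = (1/(0.73·√(2π)))·exp(−(3.3−3.13)²/(2·0.73²)) = 0.546496·exp(-0.02712) = 0.531877
  f_II = (1/(1.63·√(2π)))·exp(−(3.3−3.64)²/(2·1.63²)) = 0.244750·exp(-0.02175) = 0.239483
  f_III = (1/(1.64·√(2π)))·exp(−(3.3−5.19)²/(2·1.64²)) = 0.243257·exp(-0.66406) = 0.125219
Prior × likelihood for each component:
  P(Z=I)·f_I = 0.49 × 0.531877 = 0.26062
  P(Z=II)·f_II = 0.17 × 0.239483 = 0.0407121
  P(Z=III)·f_III = 0.34 × 0.125219 = 0.0425744
Evidence: 0.26062 + 0.0407121 + 0.0425744 = 0.343906
P(Group I | x) = 0.26062 / 0.343906 ≈ 0.7578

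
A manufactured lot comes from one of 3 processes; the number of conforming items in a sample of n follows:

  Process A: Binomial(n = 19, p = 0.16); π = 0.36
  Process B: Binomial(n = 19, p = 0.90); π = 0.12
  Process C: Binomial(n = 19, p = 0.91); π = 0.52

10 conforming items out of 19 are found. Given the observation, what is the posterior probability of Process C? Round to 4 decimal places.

P(component k | x) = w_k·f_k(x) / marginal(x), where marginal(x) = Σ_j w_j·f_j(x).
Binomial probabilities:
  L_A = 0.000211486
  L_B = 3.22102e-05
  L_C = 1.39369e-05
Weight by the priors:
  w_A·L_A = 0.36 × 0.000211486 = 7.6135e-05
  w_B·L_B = 0.12 × 3.22102e-05 = 3.86523e-06
  w_C·L_C = 0.52 × 1.39369e-05 = 7.24717e-06
Marginal: 7.6135e-05 + 3.86523e-06 + 7.24717e-06 = 8.72474e-05
Responsibility of Process C: 7.24717e-06 / 8.72474e-05 ≈ 0.0831

0.0831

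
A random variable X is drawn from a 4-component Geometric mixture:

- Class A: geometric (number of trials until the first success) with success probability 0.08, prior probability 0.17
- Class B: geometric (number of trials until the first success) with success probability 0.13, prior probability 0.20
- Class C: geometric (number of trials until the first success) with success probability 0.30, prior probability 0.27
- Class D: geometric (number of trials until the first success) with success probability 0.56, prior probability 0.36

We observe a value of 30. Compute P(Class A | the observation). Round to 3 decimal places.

The responsibility of component k is π_k f_k(x) divided by Σ_j π_j f_j(x).
Component likelihoods at x = 30:
  p_A = 0.08·(1−0.08)^29 = 0.08·0.0890937 = 0.0071275
  p_B = 0.13·(1−0.13)^29 = 0.13·0.0176221 = 0.00229088
  p_C = 0.30·(1−0.30)^29 = 0.30·3.21991e-05 = 9.65972e-06
  p_D = 0.56·(1−0.56)^29 = 0.56·4.57223e-11 = 2.56045e-11
Prior × likelihood for each component:
  π_A·p_A = 0.17 × 0.0071275 = 0.00121167
  π_B·p_B = 0.20 × 0.00229088 = 0.000458175
  π_C·p_C = 0.27 × 9.65972e-06 = 2.60812e-06
  π_D·p_D = 0.36 × 2.56045e-11 = 9.21761e-12
Denominator: 0.00121167 + 0.000458175 + 2.60812e-06 + 9.21761e-12 = 0.00167246
Responsibility of Class A: 0.00121167 / 0.00167246 ≈ 0.724

0.724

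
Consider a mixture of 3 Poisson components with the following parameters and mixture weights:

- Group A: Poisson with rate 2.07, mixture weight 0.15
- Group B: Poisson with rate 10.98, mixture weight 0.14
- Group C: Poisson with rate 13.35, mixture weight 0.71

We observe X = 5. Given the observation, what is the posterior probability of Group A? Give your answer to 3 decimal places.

0.455

Posterior ∝ prior × likelihood, so P(k | x) ∝ P(Z=k) f_k(x); normalise over all components.
Component likelihoods at x = 5:
  p_A = e^(−2.07)·2.07^5/5! = 0.0399651
  p_B = e^(−10.98)·10.98^5/5! = 0.0226609
  p_C = e^(−13.35)·13.35^5/5! = 0.00562851
Prior × likelihood for each component:
  P(Z=A)·p_A = 0.15 × 0.0399651 = 0.00599476
  P(Z=B)·p_B = 0.14 × 0.0226609 = 0.00317253
  P(Z=C)·p_C = 0.71 × 0.00562851 = 0.00399624
Evidence: 0.00599476 + 0.00317253 + 0.00399624 = 0.0131635
P(Group A | data) = 0.00599476 / 0.0131635 ≈ 0.455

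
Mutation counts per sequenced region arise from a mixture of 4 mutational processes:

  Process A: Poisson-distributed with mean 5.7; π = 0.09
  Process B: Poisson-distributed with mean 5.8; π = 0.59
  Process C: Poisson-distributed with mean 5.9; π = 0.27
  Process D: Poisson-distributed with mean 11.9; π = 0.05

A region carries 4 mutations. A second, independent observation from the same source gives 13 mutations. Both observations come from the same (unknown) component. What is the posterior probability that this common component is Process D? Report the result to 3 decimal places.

P(component k | x) = π_k·f_k(x) / marginal(x), where marginal(x) = Σ_j π_j·f_j(x).
Since both observations come from the same component, the likelihood for component k is f_k(x₁)·f_k(x₂).
  p_A = [0.147167] × [0.00360259] = 0.000530181
  p_B = [0.142755] × [0.00408673] = 0.000583403
  p_C = [0.138312] × [0.00461805] = 0.000638731
  p_D = [0.00567378] × [0.104647] = 0.000593742
Unnormalised posteriors:
  π_A·p_A = 0.09 × 0.000530181 = 4.77163e-05
  π_B·p_B = 0.59 × 0.000583403 = 0.000344208
  π_C·p_C = 0.27 × 0.000638731 = 0.000172457
  π_D·p_D = 0.05 × 0.000593742 = 2.96871e-05
Marginal: 4.77163e-05 + 0.000344208 + 0.000172457 + 2.96871e-05 = 0.000594068
P(Process D | x₁, x₂) = 2.96871e-05 / 0.000594068 ≈ 0.050

0.050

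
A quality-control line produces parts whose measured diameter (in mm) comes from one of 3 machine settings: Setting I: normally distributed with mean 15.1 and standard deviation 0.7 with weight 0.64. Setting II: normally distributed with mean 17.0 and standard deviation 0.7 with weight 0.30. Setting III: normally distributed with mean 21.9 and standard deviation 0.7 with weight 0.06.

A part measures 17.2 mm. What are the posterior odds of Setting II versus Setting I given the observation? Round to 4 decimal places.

Posterior odds = (P(Z=i) f_i(x)) / (P(Z=j) f_j(x)); the normalising sum cancels.
Evaluate each component's likelihood at the observed value:
  f_I = 0.00633121
  f_II = 0.547124
  f_III = 9.25678e-11
0.164137 / 0.00405198 ≈ 40.5079

40.5079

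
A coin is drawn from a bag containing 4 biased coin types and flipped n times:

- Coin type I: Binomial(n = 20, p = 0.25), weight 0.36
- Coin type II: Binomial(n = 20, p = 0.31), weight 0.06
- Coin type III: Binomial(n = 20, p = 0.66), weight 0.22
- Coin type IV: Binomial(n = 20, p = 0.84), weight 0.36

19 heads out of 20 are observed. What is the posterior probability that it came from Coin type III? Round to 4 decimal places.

Apply Bayes' rule: the posterior for each component is proportional to its prior times its likelihood at x.
Binomial probabilities:
  L_I = C(20,19)·0.25^19·0.75^1 = 20·3.63798e-12·0.75 = 5.45697e-11
  L_II = C(20,19)·0.31^19·0.69^1 = 20·2.16707e-10·0.69 = 2.99055e-09
  L_III = C(20,19)·0.66^19·0.34^1 = 20·0.000372679·0.34 = 0.00253422
  L_IV = C(20,19)·0.84^19·0.16^1 = 20·0.0364172·0.16 = 0.116535
Multiply by the mixture weights:
  π_I·L_I = 0.36 × 5.45697e-11 = 1.96451e-11
  π_II·L_II = 0.06 × 2.99055e-09 = 1.79433e-10
  π_III·L_III = 0.22 × 0.00253422 = 0.000557528
  π_IV·L_IV = 0.36 × 0.116535 = 0.0419526
Marginal: 1.96451e-11 + 1.79433e-10 + 0.000557528 + 0.0419526 = 0.0425101
Responsibility of Coin type III: 0.000557528 / 0.0425101 ≈ 0.0131

0.0131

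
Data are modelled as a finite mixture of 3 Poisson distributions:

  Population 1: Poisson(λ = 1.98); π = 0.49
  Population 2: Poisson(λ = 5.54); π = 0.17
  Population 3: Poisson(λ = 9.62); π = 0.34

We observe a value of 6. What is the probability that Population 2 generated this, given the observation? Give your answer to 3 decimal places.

Posterior ∝ prior × likelihood, so P(k | x) ∝ w_k f_k(x); normalise over all components.
Component likelihoods at x = 6:
  p_1 = e^(−1.98)·1.98^6/6! = 0.0115546
  p_2 = e^(−5.54)·5.54^6/6! = 0.157665
  p_3 = e^(−9.62)·9.62^6/6! = 0.0730811
Multiply by the mixture weights:
  w_1·p_1 = 0.49 × 0.0115546 = 0.00566176
  w_2·p_2 = 0.17 × 0.157665 = 0.026803
  w_3·p_3 = 0.34 × 0.0730811 = 0.0248476
Denominator: 0.00566176 + 0.026803 + 0.0248476 = 0.0573123
P(Population 2 | data) = 0.026803 / 0.0573123 ≈ 0.468

0.468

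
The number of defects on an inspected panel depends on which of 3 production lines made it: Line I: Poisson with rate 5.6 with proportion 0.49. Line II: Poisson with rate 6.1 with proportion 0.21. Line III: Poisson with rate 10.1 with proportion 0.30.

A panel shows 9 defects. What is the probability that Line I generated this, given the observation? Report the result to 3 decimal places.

By Bayes' theorem, P(k | x) = P(Z=k) f_k(x) / Σ_j P(Z=j) f_j(x).
Poisson probabilities:
  p_I = e^(−5.6)·5.6^9/9! = 0.0551925
  p_II = e^(−6.1)·6.1^9/9! = 0.0722785
  p_III = e^(−10.1)·10.1^9/9! = 0.12381
Prior × likelihood for each component:
  P(Z=I)·p_I = 0.49 × 0.0551925 = 0.0270443
  P(Z=II)·p_II = 0.21 × 0.0722785 = 0.0151785
  P(Z=III)·p_III = 0.30 × 0.12381 = 0.0371429
Marginal: 0.0270443 + 0.0151785 + 0.0371429 = 0.0793658
So the posterior for Line I is 0.0270443 / 0.0793658 ≈ 0.341.

0.341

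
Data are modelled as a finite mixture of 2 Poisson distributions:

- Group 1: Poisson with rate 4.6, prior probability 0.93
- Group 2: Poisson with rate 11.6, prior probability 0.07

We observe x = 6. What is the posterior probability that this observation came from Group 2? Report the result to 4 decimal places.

0.0173

The responsibility of component k is w_k f_k(x) divided by Σ_j w_j f_j(x).
Component likelihoods at x = 6:
  p_1 = 0.13227
  p_2 = 0.031017
Multiply by the mixture weights:
  w_1·p_1 = 0.93 × 0.13227 = 0.123011
  w_2·p_2 = 0.07 × 0.031017 = 0.00217119
Denominator: 0.123011 + 0.00217119 = 0.125182
P(Group 2 | x) ≈ 0.0173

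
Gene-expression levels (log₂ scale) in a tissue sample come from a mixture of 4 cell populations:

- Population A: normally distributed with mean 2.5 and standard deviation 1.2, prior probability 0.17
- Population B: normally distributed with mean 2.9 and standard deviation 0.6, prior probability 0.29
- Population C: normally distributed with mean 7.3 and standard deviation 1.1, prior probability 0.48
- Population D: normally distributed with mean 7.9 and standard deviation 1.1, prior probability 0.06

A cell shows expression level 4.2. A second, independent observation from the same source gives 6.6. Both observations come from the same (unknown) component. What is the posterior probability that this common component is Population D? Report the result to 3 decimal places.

0.014

Apply Bayes' rule: the posterior for each component is proportional to its prior times its likelihood at x.
Since both observations come from the same component, the likelihood for component k is f_k(x₁)·f_k(x₂).
  p_A = [(1/(1.2·√(2π)))·exp(−(4.2−2.5)²/(2·1.2²)) = 0.332452·exp(-1.00347) = 0.121878] × [0.000970144] = 0.00011824
  p_B = [(1/(0.6·√(2π)))·exp(−(4.2−2.9)²/(2·0.6²)) = 0.664904·exp(-2.34722) = 0.0635877] × [3.67394e-09] = 2.33617e-10
  p_C = [(1/(1.1·√(2π)))·exp(−(4.2−7.3)²/(2·1.1²)) = 0.362675·exp(-3.97107) = 0.00683757] × [0.296198] = 0.00202527
  p_D = [(1/(1.1·√(2π)))·exp(−(4.2−7.9)²/(2·1.1²)) = 0.362675·exp(-5.65702) = 0.00126678] × [0.180397] = 0.000228524
Unnormalised posteriors:
  P(Z=A)·p_A = 0.17 × 0.00011824 = 2.01007e-05
  P(Z=B)·p_B = 0.29 × 2.33617e-10 = 6.7749e-11
  P(Z=C)·p_C = 0.48 × 0.00202527 = 0.000972131
  P(Z=D)·p_D = 0.06 × 0.000228524 = 1.37114e-05
Normaliser: 2.01007e-05 + 6.7749e-11 + 0.000972131 + 1.37114e-05 = 0.00100594
P(Population D | x₁,x₂) = 1.37114e-05 / 0.00100594 ≈ 0.014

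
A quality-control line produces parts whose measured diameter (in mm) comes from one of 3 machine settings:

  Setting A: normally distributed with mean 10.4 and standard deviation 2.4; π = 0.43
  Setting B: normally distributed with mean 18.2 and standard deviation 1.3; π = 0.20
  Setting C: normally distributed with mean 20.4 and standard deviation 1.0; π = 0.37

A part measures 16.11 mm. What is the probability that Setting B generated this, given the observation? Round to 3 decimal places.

0.799

By Bayes' theorem, P(k | x) = w_k f_k(x) / Σ_j w_j f_j(x).
Evaluate each component's likelihood at the observed value:
  L_A = 0.00980734
  L_B = 0.0842775
  L_C = 4.02263e-05
Prior × likelihood for each component:
  w_A·L_A = 0.43 × 0.00980734 = 0.00421716
  w_B·L_B = 0.20 × 0.0842775 = 0.0168555
  w_C·L_C = 0.37 × 4.02263e-05 = 1.48837e-05
Evidence: 0.00421716 + 0.0168555 + 1.48837e-05 = 0.0210875
P(Setting B | data) = 0.0168555 / 0.0210875 ≈ 0.799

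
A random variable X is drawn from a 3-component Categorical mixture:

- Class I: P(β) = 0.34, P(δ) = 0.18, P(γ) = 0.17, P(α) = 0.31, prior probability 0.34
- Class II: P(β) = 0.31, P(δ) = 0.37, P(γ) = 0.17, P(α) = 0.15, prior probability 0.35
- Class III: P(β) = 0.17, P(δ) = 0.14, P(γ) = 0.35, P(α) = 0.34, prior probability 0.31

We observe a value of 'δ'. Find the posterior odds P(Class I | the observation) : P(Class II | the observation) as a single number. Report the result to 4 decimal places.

0.4726

The posterior odds equal the prior odds times the likelihood ratio: (P(Z=i)/P(Z=j))·(f_i(x)/f_j(x)).
Component likelihoods at x = 'δ':
  p_I = 0.18
  p_II = 0.37
  p_III = 0.14
0.0612 / 0.1295 ≈ 0.4726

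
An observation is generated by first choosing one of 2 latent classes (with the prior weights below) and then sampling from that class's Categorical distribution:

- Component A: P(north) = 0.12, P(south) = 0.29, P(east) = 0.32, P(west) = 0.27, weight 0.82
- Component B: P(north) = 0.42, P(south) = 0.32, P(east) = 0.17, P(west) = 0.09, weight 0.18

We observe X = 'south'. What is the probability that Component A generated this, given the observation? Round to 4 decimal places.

0.8050

By Bayes' theorem, P(k | x) = w_k f_k(x) / Σ_j w_j f_j(x).
Component likelihoods at x = 'south':
  p_A = 0.29
  p_B = 0.32
Unnormalised posteriors:
  w_A·p_A = 0.82 × 0.29 = 0.2378
  w_B·p_B = 0.18 × 0.32 = 0.0576
Denominator: 0.2378 + 0.0576 = 0.2954
So the posterior for Component A is 0.2378 / 0.2954 ≈ 0.8050.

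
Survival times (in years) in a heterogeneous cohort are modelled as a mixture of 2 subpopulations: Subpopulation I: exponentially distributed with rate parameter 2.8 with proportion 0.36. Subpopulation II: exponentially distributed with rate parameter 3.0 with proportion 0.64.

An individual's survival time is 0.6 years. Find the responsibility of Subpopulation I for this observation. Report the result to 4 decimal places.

0.3718

P(component k | x) = π_k·f_k(x) / marginal(x), where marginal(x) = Σ_j π_j·f_j(x).
Exponential densities:
  L_I = 0.521847
  L_II = 0.495897
Multiply by the mixture weights:
  π_I·L_I = 0.36 × 0.521847 = 0.187865
  π_II·L_II = 0.64 × 0.495897 = 0.317374
Normaliser: 0.187865 + 0.317374 = 0.505239
P(Subpopulation I | data) = 0.187865 / 0.505239 ≈ 0.3718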